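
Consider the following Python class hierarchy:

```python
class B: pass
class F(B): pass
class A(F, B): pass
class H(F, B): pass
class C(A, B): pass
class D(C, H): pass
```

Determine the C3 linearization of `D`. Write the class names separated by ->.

L[D] = D + merge(L[C], L[H], [C H])
  take C:  [C A F B object] + [H F B object] + [C H]
  take A:  [A F B object] + [H F B object] + [H]
  take H:  [F B object] + [H F B object] + [H]
  take F:  [F B object] + [F B object]
  take B:  [B object] + [B object]
  take object:  [object] + [object]

D -> C -> A -> H -> F -> B -> object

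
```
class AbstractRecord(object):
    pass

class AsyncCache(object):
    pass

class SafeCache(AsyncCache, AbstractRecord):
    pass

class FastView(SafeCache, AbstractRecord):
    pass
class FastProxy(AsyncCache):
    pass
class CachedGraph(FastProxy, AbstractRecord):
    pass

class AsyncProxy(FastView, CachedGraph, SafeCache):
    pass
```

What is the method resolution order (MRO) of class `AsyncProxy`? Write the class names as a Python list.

[AsyncProxy, FastView, CachedGraph, SafeCache, FastProxy, AsyncCache, AbstractRecord, object]

L[AsyncProxy] = AsyncProxy + merge(L[FastView], L[CachedGraph], L[SafeCache], [FastView CachedGraph SafeCache])
  take FastView:  [FastView SafeCache AsyncCache AbstractRecord object] + [CachedGraph FastProxy AsyncCache AbstractRecord object] + [SafeCache AsyncCache AbstractRecord object] + [FastView CachedGraph SafeCache]
  take CachedGraph:  [SafeCache AsyncCache AbstractRecord object] + [CachedGraph FastProxy AsyncCache AbstractRecord object] + [SafeCache AsyncCache AbstractRecord object] + [CachedGraph SafeCache]
  take SafeCache:  [SafeCache AsyncCache AbstractRecord object] + [FastProxy AsyncCache AbstractRecord object] + [SafeCache AsyncCache AbstractRecord object] + [SafeCache]
  take FastProxy:  [AsyncCache AbstractRecord object] + [FastProxy AsyncCache AbstractRecord object] + [AsyncCache AbstractRecord object]
  take AsyncCache:  [AsyncCache AbstractRecord object] + [AsyncCache AbstractRecord object] + [AsyncCache AbstractRecord object]
  take AbstractRecord:  [AbstractRecord object] + [AbstractRecord object] + [AbstractRecord object]
  take object:  [object] + [object] + [object]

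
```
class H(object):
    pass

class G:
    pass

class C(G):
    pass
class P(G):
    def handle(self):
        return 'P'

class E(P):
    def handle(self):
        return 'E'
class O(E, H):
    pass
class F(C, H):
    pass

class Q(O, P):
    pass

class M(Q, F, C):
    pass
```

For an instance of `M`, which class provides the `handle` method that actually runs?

E

L[M] = M + merge(L[Q], L[F], L[C], [Q F C])
  take Q:  [Q O E P G H object] + [F C G H object] + [C G object] + [Q F C]
  take O:  [O E P G H object] + [F C G H object] + [C G object] + [F C]
  take E:  [E P G H object] + [F C G H object] + [C G object] + [F C]
  take P:  [P G H object] + [F C G H object] + [C G object] + [F C]
  take F:  [G H object] + [F C G H object] + [C G object] + [F C]
  take C:  [G H object] + [C G H object] + [C G object] + [C]
  take G:  [G H object] + [G H object] + [G object]
  take H:  [H object] + [H object] + [object]
  take object:  [object] + [object] + [object]
MRO: M Q O E P F C G H object
handle is defined in: E, P. First along the MRO is E.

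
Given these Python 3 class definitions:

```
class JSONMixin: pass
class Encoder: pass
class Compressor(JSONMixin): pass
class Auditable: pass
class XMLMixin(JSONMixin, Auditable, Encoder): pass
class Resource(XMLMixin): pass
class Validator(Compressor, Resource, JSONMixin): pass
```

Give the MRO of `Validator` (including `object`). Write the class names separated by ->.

Validator -> Compressor -> Resource -> XMLMixin -> JSONMixin -> Auditable -> Encoder -> object

L[Validator] = Validator + merge(L[Compressor], L[Resource], L[JSONMixin], [Compressor Resource JSONMixin])
  take Compressor:  [Compressor JSONMixin object] + [Resource XMLMixin JSONMixin Auditable Encoder object] + [JSONMixin object] + [Compressor Resource JSONMixin]
  take Resource:  [JSONMixin object] + [Resource XMLMixin JSONMixin Auditable Encoder object] + [JSONMixin object] + [Resource JSONMixin]
  take XMLMixin:  [JSONMixin object] + [XMLMixin JSONMixin Auditable Encoder object] + [JSONMixin object] + [JSONMixin]
  take JSONMixin:  [JSONMixin object] + [JSONMixin Auditable Encoder object] + [JSONMixin object] + [JSONMixin]
  take Auditable:  [object] + [Auditable Encoder object] + [object]
  take Encoder:  [object] + [Encoder object] + [object]
  take object:  [object] + [object] + [object]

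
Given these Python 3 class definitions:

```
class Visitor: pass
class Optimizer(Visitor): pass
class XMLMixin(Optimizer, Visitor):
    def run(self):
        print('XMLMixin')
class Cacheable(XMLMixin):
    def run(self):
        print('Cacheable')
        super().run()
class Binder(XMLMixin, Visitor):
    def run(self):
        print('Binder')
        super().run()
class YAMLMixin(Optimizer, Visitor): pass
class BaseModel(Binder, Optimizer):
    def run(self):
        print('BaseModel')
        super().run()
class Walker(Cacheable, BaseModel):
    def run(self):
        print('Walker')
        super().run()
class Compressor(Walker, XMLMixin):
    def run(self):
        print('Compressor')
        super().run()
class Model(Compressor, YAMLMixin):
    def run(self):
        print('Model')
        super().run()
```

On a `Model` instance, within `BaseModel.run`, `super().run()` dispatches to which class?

L[Model] = Model + merge(L[Compressor], L[YAMLMixin], [Compressor YAMLMixin])
  take Compressor:  [Compressor Walker Cacheable BaseModel Binder XMLMixin Optimizer Visitor object] + [YAMLMixin Optimizer Visitor object] + [Compressor YAMLMixin]
  take Walker:  [Walker Cacheable BaseModel Binder XMLMixin Optimizer Visitor object] + [YAMLMixin Optimizer Visitor object] + [YAMLMixin]
  take Cacheable:  [Cacheable BaseModel Binder XMLMixin Optimizer Visitor object] + [YAMLMixin Optimizer Visitor object] + [YAMLMixin]
  take BaseModel:  [BaseModel Binder XMLMixin Optimizer Visitor object] + [YAMLMixin Optimizer Visitor object] + [YAMLMixin]
  take Binder:  [Binder XMLMixin Optimizer Visitor object] + [YAMLMixin Optimizer Visitor object] + [YAMLMixin]
  take XMLMixin:  [XMLMixin Optimizer Visitor object] + [YAMLMixin Optimizer Visitor object] + [YAMLMixin]
  take YAMLMixin:  [Optimizer Visitor object] + [YAMLMixin Optimizer Visitor object] + [YAMLMixin]
  take Optimizer:  [Optimizer Visitor object] + [Optimizer Visitor object]
  take Visitor:  [Visitor object] + [Visitor object]
  take object:  [object] + [object]
MRO: Model Compressor Walker Cacheable BaseModel Binder XMLMixin YAMLMixin Optimizer Visitor object
super() in BaseModel.run on a Model instance goes to the class after BaseModel in Model's MRO: Binder.

Binder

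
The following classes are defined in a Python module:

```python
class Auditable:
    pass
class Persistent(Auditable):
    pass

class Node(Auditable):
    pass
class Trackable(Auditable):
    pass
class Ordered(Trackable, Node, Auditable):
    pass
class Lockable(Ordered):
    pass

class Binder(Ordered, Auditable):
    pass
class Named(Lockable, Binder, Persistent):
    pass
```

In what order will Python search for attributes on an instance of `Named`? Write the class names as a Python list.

L[Named] = Named + merge(L[Lockable], L[Binder], L[Persistent], [Lockable Binder Persistent])
  take Lockable:  [Lockable Ordered Trackable Node Auditable object] + [Binder Ordered Trackable Node Auditable object] + [Persistent Auditable object] + [Lockable Binder Persistent]
  take Binder:  [Ordered Trackable Node Auditable object] + [Binder Ordered Trackable Node Auditable object] + [Persistent Auditable object] + [Binder Persistent]
  take Ordered:  [Ordered Trackable Node Auditable object] + [Ordered Trackable Node Auditable object] + [Persistent Auditable object] + [Persistent]
  take Trackable:  [Trackable Node Auditable object] + [Trackable Node Auditable object] + [Persistent Auditable object] + [Persistent]
  take Node:  [Node Auditable object] + [Node Auditable object] + [Persistent Auditable object] + [Persistent]
  take Persistent:  [Auditable object] + [Auditable object] + [Persistent Auditable object] + [Persistent]
  take Auditable:  [Auditable object] + [Auditable object] + [Auditable object]
  take object:  [object] + [object] + [object]

[Named, Lockable, Binder, Ordered, Trackable, Node, Persistent, Auditable, object]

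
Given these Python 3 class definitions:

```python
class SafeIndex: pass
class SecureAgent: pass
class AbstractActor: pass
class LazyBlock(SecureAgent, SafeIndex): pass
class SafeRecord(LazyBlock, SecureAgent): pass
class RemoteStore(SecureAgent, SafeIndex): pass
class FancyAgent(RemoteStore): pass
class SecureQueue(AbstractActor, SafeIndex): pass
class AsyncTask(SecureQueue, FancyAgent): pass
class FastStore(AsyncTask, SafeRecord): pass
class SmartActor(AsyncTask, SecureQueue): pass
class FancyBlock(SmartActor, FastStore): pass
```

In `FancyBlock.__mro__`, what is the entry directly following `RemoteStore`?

SafeRecord

L[FancyBlock] = FancyBlock + merge(L[SmartActor], L[FastStore], [SmartActor FastStore])
  take SmartActor:  [SmartActor AsyncTask SecureQueue AbstractActor FancyAgent RemoteStore SecureAgent SafeIndex object] + [FastStore AsyncTask SecureQueue AbstractActor FancyAgent RemoteStore SafeRecord LazyBlock SecureAgent SafeIndex object] + [SmartActor FastStore]
  take FastStore:  [AsyncTask SecureQueue AbstractActor FancyAgent RemoteStore SecureAgent SafeIndex object] + [FastStore AsyncTask SecureQueue AbstractActor FancyAgent RemoteStore SafeRecord LazyBlock SecureAgent SafeIndex object] + [FastStore]
  take AsyncTask:  [AsyncTask SecureQueue AbstractActor FancyAgent RemoteStore SecureAgent SafeIndex object] + [AsyncTask SecureQueue AbstractActor FancyAgent RemoteStore SafeRecord LazyBlock SecureAgent SafeIndex object]
  take SecureQueue:  [SecureQueue AbstractActor FancyAgent RemoteStore SecureAgent SafeIndex object] + [SecureQueue AbstractActor FancyAgent RemoteStore SafeRecord LazyBlock SecureAgent SafeIndex object]
  take AbstractActor:  [AbstractActor FancyAgent RemoteStore SecureAgent SafeIndex object] + [AbstractActor FancyAgent RemoteStore SafeRecord LazyBlock SecureAgent SafeIndex object]
  take FancyAgent:  [FancyAgent RemoteStore SecureAgent SafeIndex object] + [FancyAgent RemoteStore SafeRecord LazyBlock SecureAgent SafeIndex object]
  take RemoteStore:  [RemoteStore SecureAgent SafeIndex object] + [RemoteStore SafeRecord LazyBlock SecureAgent SafeIndex object]
  take SafeRecord:  [SecureAgent SafeIndex object] + [SafeRecord LazyBlock SecureAgent SafeIndex object]
  take LazyBlock:  [SecureAgent SafeIndex object] + [LazyBlock SecureAgent SafeIndex object]
  take SecureAgent:  [SecureAgent SafeIndex object] + [SecureAgent SafeIndex object]
  take SafeIndex:  [SafeIndex object] + [SafeIndex object]
  take object:  [object] + [object]
MRO: FancyBlock SmartActor FastStore AsyncTask SecureQueue AbstractActor FancyAgent RemoteStore SafeRecord LazyBlock SecureAgent SafeIndex object
RemoteStore is at position 7; next is SafeRecord.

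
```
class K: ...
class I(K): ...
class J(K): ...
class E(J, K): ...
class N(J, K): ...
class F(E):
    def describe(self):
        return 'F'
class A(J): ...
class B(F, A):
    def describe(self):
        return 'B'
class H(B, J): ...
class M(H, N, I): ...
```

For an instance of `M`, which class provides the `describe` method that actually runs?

B

L[M] = M + merge(L[H], L[N], L[I], [H N I])
  take H:  [H B F E A J K object] + [N J K object] + [I K object] + [H N I]
  take B:  [B F E A J K object] + [N J K object] + [I K object] + [N I]
  take F:  [F E A J K object] + [N J K object] + [I K object] + [N I]
  take E:  [E A J K object] + [N J K object] + [I K object] + [N I]
  take A:  [A J K object] + [N J K object] + [I K object] + [N I]
  take N:  [J K object] + [N J K object] + [I K object] + [N I]
  take J:  [J K object] + [J K object] + [I K object] + [I]
  take I:  [K object] + [K object] + [I K object] + [I]
  take K:  [K object] + [K object] + [K object]
  take object:  [object] + [object] + [object]
MRO: M H B F E A N J I K object
describe is defined in: B, F. First along the MRO is B.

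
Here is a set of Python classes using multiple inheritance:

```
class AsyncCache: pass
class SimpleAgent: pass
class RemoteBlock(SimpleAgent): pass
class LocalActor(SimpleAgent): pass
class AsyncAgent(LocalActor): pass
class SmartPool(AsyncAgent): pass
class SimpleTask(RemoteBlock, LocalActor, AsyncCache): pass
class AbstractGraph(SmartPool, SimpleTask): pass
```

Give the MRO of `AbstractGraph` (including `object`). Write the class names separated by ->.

L[AbstractGraph] = AbstractGraph + merge(L[SmartPool], L[SimpleTask], [SmartPool SimpleTask])
  take SmartPool:  [SmartPool AsyncAgent LocalActor SimpleAgent object] + [SimpleTask RemoteBlock LocalActor SimpleAgent AsyncCache object] + [SmartPool SimpleTask]
  take AsyncAgent:  [AsyncAgent LocalActor SimpleAgent object] + [SimpleTask RemoteBlock LocalActor SimpleAgent AsyncCache object] + [SimpleTask]
  take SimpleTask:  [LocalActor SimpleAgent object] + [SimpleTask RemoteBlock LocalActor SimpleAgent AsyncCache object] + [SimpleTask]
  take RemoteBlock:  [LocalActor SimpleAgent object] + [RemoteBlock LocalActor SimpleAgent AsyncCache object]
  take LocalActor:  [LocalActor SimpleAgent object] + [LocalActor SimpleAgent AsyncCache object]
  take SimpleAgent:  [SimpleAgent object] + [SimpleAgent AsyncCache object]
  take AsyncCache:  [object] + [AsyncCache object]
  take object:  [object] + [object]

AbstractGraph -> SmartPool -> AsyncAgent -> SimpleTask -> RemoteBlock -> LocalActor -> SimpleAgent -> AsyncCache -> object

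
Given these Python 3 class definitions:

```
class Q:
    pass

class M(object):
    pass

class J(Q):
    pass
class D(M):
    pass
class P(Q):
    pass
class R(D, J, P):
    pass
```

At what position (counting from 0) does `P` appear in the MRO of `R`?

4

L[R] = R + merge(L[D], L[J], L[P], [D J P])
  take D:  [D M object] + [J Q object] + [P Q object] + [D J P]
  take M:  [M object] + [J Q object] + [P Q object] + [J P]
  take J:  [object] + [J Q object] + [P Q object] + [J P]
  take P:  [object] + [Q object] + [P Q object] + [P]
  take Q:  [object] + [Q object] + [Q object]
  take object:  [object] + [object] + [object]
MRO: R D M J P Q object
P sits at index 4.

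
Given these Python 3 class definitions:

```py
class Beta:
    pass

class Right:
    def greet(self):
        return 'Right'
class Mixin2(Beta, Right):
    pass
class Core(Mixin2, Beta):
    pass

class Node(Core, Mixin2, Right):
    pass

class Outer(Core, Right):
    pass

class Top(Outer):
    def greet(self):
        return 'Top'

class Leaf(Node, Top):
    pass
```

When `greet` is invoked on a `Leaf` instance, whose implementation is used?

L[Leaf] = Leaf + merge(L[Node], L[Top], [Node Top])
  take Node:  [Node Core Mixin2 Beta Right object] + [Top Outer Core Mixin2 Beta Right object] + [Node Top]
  take Top:  [Core Mixin2 Beta Right object] + [Top Outer Core Mixin2 Beta Right object] + [Top]
  take Outer:  [Core Mixin2 Beta Right object] + [Outer Core Mixin2 Beta Right object]
  take Core:  [Core Mixin2 Beta Right object] + [Core Mixin2 Beta Right object]
  take Mixin2:  [Mixin2 Beta Right object] + [Mixin2 Beta Right object]
  take Beta:  [Beta Right object] + [Beta Right object]
  take Right:  [Right object] + [Right object]
  take object:  [object] + [object]
MRO: Leaf Node Top Outer Core Mixin2 Beta Right object
greet is defined in: Right, Top. First along the MRO is Top.

Top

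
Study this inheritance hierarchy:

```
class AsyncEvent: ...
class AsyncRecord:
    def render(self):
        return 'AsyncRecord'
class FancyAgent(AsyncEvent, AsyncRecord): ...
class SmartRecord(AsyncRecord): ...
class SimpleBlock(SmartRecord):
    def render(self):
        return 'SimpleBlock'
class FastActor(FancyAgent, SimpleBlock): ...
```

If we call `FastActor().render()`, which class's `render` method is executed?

L[FastActor] = FastActor + merge(L[FancyAgent], L[SimpleBlock], [FancyAgent SimpleBlock])
  take FancyAgent:  [FancyAgent AsyncEvent AsyncRecord object] + [SimpleBlock SmartRecord AsyncRecord object] + [FancyAgent SimpleBlock]
  take AsyncEvent:  [AsyncEvent AsyncRecord object] + [SimpleBlock SmartRecord AsyncRecord object] + [SimpleBlock]
  take SimpleBlock:  [AsyncRecord object] + [SimpleBlock SmartRecord AsyncRecord object] + [SimpleBlock]
  take SmartRecord:  [AsyncRecord object] + [SmartRecord AsyncRecord object]
  take AsyncRecord:  [AsyncRecord object] + [AsyncRecord object]
  take object:  [object] + [object]
MRO: FastActor FancyAgent AsyncEvent SimpleBlock SmartRecord AsyncRecord object
render is defined in: AsyncRecord, SimpleBlock. First along the MRO is SimpleBlock.

SimpleBlock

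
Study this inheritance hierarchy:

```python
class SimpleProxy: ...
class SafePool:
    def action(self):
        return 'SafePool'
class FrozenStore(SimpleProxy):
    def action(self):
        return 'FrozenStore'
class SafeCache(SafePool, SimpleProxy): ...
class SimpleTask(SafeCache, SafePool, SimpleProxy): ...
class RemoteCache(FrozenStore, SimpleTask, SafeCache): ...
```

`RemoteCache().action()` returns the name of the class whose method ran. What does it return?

FrozenStore

L[RemoteCache] = RemoteCache + merge(L[FrozenStore], L[SimpleTask], L[SafeCache], [FrozenStore SimpleTask SafeCache])
  take FrozenStore:  [FrozenStore SimpleProxy object] + [SimpleTask SafeCache SafePool SimpleProxy object] + [SafeCache SafePool SimpleProxy object] + [FrozenStore SimpleTask SafeCache]
  take SimpleTask:  [SimpleProxy object] + [SimpleTask SafeCache SafePool SimpleProxy object] + [SafeCache SafePool SimpleProxy object] + [SimpleTask SafeCache]
  take SafeCache:  [SimpleProxy object] + [SafeCache SafePool SimpleProxy object] + [SafeCache SafePool SimpleProxy object] + [SafeCache]
  take SafePool:  [SimpleProxy object] + [SafePool SimpleProxy object] + [SafePool SimpleProxy object]
  take SimpleProxy:  [SimpleProxy object] + [SimpleProxy object] + [SimpleProxy object]
  take object:  [object] + [object] + [object]
MRO: RemoteCache FrozenStore SimpleTask SafeCache SafePool SimpleProxy object
action is defined in: FrozenStore, SafePool. First along the MRO is FrozenStore.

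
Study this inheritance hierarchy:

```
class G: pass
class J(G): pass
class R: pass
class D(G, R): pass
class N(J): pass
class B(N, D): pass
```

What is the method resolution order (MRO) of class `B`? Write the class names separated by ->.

L[B] = B + merge(L[N], L[D], [N D])
  take N:  [N J G object] + [D G R object] + [N D]
  take J:  [J G object] + [D G R object] + [D]
  take D:  [G object] + [D G R object] + [D]
  take G:  [G object] + [G R object]
  take R:  [object] + [R object]
  take object:  [object] + [object]

B -> N -> J -> D -> G -> R -> object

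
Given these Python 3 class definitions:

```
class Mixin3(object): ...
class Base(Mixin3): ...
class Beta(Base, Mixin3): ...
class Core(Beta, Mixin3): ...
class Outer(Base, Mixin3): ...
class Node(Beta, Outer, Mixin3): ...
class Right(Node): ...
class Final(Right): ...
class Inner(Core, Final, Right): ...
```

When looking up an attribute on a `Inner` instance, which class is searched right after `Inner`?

Core

L[Inner] = Inner + merge(L[Core], L[Final], L[Right], [Core Final Right])
  take Core:  [Core Beta Base Mixin3 object] + [Final Right Node Beta Outer Base Mixin3 object] + [Right Node Beta Outer Base Mixin3 object] + [Core Final Right]
  take Final:  [Beta Base Mixin3 object] + [Final Right Node Beta Outer Base Mixin3 object] + [Right Node Beta Outer Base Mixin3 object] + [Final Right]
  take Right:  [Beta Base Mixin3 object] + [Right Node Beta Outer Base Mixin3 object] + [Right Node Beta Outer Base Mixin3 object] + [Right]
  take Node:  [Beta Base Mixin3 object] + [Node Beta Outer Base Mixin3 object] + [Node Beta Outer Base Mixin3 object]
  take Beta:  [Beta Base Mixin3 object] + [Beta Outer Base Mixin3 object] + [Beta Outer Base Mixin3 object]
  take Outer:  [Base Mixin3 object] + [Outer Base Mixin3 object] + [Outer Base Mixin3 object]
  take Base:  [Base Mixin3 object] + [Base Mixin3 object] + [Base Mixin3 object]
  take Mixin3:  [Mixin3 object] + [Mixin3 object] + [Mixin3 object]
  take object:  [object] + [object] + [object]
MRO: Inner Core Final Right Node Beta Outer Base Mixin3 object
Inner is at position 0; next is Core.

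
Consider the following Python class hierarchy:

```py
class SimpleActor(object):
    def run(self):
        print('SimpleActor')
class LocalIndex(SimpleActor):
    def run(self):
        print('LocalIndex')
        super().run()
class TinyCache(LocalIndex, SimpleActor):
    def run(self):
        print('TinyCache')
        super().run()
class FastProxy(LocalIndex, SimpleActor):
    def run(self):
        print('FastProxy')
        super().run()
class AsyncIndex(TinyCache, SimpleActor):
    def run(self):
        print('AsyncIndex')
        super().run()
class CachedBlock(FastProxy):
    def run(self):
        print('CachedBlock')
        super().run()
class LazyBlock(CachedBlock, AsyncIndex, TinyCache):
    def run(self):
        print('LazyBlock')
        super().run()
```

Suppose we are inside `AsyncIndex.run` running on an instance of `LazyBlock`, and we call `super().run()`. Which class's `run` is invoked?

TinyCache

L[LazyBlock] = LazyBlock + merge(L[CachedBlock], L[AsyncIndex], L[TinyCache], [CachedBlock AsyncIndex TinyCache])
  take CachedBlock:  [CachedBlock FastProxy LocalIndex SimpleActor object] + [AsyncIndex TinyCache LocalIndex SimpleActor object] + [TinyCache LocalIndex SimpleActor object] + [CachedBlock AsyncIndex TinyCache]
  take FastProxy:  [FastProxy LocalIndex SimpleActor object] + [AsyncIndex TinyCache LocalIndex SimpleActor object] + [TinyCache LocalIndex SimpleActor object] + [AsyncIndex TinyCache]
  take AsyncIndex:  [LocalIndex SimpleActor object] + [AsyncIndex TinyCache LocalIndex SimpleActor object] + [TinyCache LocalIndex SimpleActor object] + [AsyncIndex TinyCache]
  take TinyCache:  [LocalIndex SimpleActor object] + [TinyCache LocalIndex SimpleActor object] + [TinyCache LocalIndex SimpleActor object] + [TinyCache]
  take LocalIndex:  [LocalIndex SimpleActor object] + [LocalIndex SimpleActor object] + [LocalIndex SimpleActor object]
  take SimpleActor:  [SimpleActor object] + [SimpleActor object] + [SimpleActor object]
  take object:  [object] + [object] + [object]
MRO: LazyBlock CachedBlock FastProxy AsyncIndex TinyCache LocalIndex SimpleActor object
super() in AsyncIndex.run on a LazyBlock instance goes to the class after AsyncIndex in LazyBlock's MRO: TinyCache.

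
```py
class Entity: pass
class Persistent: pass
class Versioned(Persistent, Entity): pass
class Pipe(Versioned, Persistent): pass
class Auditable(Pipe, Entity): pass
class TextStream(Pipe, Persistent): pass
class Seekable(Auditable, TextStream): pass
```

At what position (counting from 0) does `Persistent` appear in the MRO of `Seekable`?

5

L[Seekable] = Seekable + merge(L[Auditable], L[TextStream], [Auditable TextStream])
  take Auditable:  [Auditable Pipe Versioned Persistent Entity object] + [TextStream Pipe Versioned Persistent Entity object] + [Auditable TextStream]
  take TextStream:  [Pipe Versioned Persistent Entity object] + [TextStream Pipe Versioned Persistent Entity object] + [TextStream]
  take Pipe:  [Pipe Versioned Persistent Entity object] + [Pipe Versioned Persistent Entity object]
  take Versioned:  [Versioned Persistent Entity object] + [Versioned Persistent Entity object]
  take Persistent:  [Persistent Entity object] + [Persistent Entity object]
  take Entity:  [Entity object] + [Entity object]
  take object:  [object] + [object]
MRO: Seekable Auditable TextStream Pipe Versioned Persistent Entity object
Persistent sits at index 5.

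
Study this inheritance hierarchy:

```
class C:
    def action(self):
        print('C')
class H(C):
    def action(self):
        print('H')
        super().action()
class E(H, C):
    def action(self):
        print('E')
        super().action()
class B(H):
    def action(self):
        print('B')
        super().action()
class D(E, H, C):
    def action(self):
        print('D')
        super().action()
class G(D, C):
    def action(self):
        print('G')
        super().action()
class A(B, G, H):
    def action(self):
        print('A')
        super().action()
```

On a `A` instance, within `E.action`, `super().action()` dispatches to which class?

H

L[A] = A + merge(L[B], L[G], L[H], [B G H])
  take B:  [B H C object] + [G D E H C object] + [H C object] + [B G H]
  take G:  [H C object] + [G D E H C object] + [H C object] + [G H]
  take D:  [H C object] + [D E H C object] + [H C object] + [H]
  take E:  [H C object] + [E H C object] + [H C object] + [H]
  take H:  [H C object] + [H C object] + [H C object] + [H]
  take C:  [C object] + [C object] + [C object]
  take object:  [object] + [object] + [object]
MRO: A B G D E H C object
super() in E.action on a A instance goes to the class after E in A's MRO: H.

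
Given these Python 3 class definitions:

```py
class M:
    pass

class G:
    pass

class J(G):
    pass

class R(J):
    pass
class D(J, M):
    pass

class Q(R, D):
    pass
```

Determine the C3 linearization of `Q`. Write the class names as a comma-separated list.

L[Q] = Q + merge(L[R], L[D], [R D])
  take R:  [R J G object] + [D J G M object] + [R D]
  take D:  [J G object] + [D J G M object] + [D]
  take J:  [J G object] + [J G M object]
  take G:  [G object] + [G M object]
  take M:  [object] + [M object]
  take object:  [object] + [object]

Q, R, D, J, G, M, object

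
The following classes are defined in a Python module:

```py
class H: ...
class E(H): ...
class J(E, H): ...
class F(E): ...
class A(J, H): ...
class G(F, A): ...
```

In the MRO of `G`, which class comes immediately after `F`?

L[G] = G + merge(L[F], L[A], [F A])
  take F:  [F E H object] + [A J E H object] + [F A]
  take A:  [E H object] + [A J E H object] + [A]
  take J:  [E H object] + [J E H object]
  take E:  [E H object] + [E H object]
  take H:  [H object] + [H object]
  take object:  [object] + [object]
MRO: G F A J E H object
F is at position 1; next is A.

A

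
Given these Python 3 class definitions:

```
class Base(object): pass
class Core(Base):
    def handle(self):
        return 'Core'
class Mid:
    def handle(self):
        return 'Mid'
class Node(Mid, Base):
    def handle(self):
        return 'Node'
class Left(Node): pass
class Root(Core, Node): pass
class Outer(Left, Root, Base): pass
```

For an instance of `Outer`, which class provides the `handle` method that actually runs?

L[Outer] = Outer + merge(L[Left], L[Root], L[Base], [Left Root Base])
  take Left:  [Left Node Mid Base object] + [Root Core Node Mid Base object] + [Base object] + [Left Root Base]
  take Root:  [Node Mid Base object] + [Root Core Node Mid Base object] + [Base object] + [Root Base]
  take Core:  [Node Mid Base object] + [Core Node Mid Base object] + [Base object] + [Base]
  take Node:  [Node Mid Base object] + [Node Mid Base object] + [Base object] + [Base]
  take Mid:  [Mid Base object] + [Mid Base object] + [Base object] + [Base]
  take Base:  [Base object] + [Base object] + [Base object] + [Base]
  take object:  [object] + [object] + [object]
MRO: Outer Left Root Core Node Mid Base object
handle is defined in: Core, Mid, Node. First along the MRO is Core.

Core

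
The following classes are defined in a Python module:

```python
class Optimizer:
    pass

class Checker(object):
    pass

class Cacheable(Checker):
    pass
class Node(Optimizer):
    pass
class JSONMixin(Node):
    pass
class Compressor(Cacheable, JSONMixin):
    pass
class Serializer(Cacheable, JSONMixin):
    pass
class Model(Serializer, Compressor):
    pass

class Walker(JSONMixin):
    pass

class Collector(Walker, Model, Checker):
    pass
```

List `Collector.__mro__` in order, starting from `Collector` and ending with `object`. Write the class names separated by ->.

Collector -> Walker -> Model -> Serializer -> Compressor -> Cacheable -> Checker -> JSONMixin -> Node -> Optimizer -> object

L[Collector] = Collector + merge(L[Walker], L[Model], L[Checker], [Walker Model Checker])
  take Walker:  [Walker JSONMixin Node Optimizer object] + [Model Serializer Compressor Cacheable Checker JSONMixin Node Optimizer object] + [Checker object] + [Walker Model Checker]
  take Model:  [JSONMixin Node Optimizer object] + [Model Serializer Compressor Cacheable Checker JSONMixin Node Optimizer object] + [Checker object] + [Model Checker]
  take Serializer:  [JSONMixin Node Optimizer object] + [Serializer Compressor Cacheable Checker JSONMixin Node Optimizer object] + [Checker object] + [Checker]
  take Compressor:  [JSONMixin Node Optimizer object] + [Compressor Cacheable Checker JSONMixin Node Optimizer object] + [Checker object] + [Checker]
  take Cacheable:  [JSONMixin Node Optimizer object] + [Cacheable Checker JSONMixin Node Optimizer object] + [Checker object] + [Checker]
  take Checker:  [JSONMixin Node Optimizer object] + [Checker JSONMixin Node Optimizer object] + [Checker object] + [Checker]
  take JSONMixin:  [JSONMixin Node Optimizer object] + [JSONMixin Node Optimizer object] + [object]
  take Node:  [Node Optimizer object] + [Node Optimizer object] + [object]
  take Optimizer:  [Optimizer object] + [Optimizer object] + [object]
  take object:  [object] + [object] + [object]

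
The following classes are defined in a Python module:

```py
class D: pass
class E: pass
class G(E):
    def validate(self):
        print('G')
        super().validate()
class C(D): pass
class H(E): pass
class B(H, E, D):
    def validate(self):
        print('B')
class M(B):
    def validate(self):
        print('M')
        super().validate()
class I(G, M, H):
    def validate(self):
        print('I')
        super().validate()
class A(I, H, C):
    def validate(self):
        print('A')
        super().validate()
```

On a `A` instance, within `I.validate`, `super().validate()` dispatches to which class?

G

L[A] = A + merge(L[I], L[H], L[C], [I H C])
  take I:  [I G M B H E D object] + [H E object] + [C D object] + [I H C]
  take G:  [G M B H E D object] + [H E object] + [C D object] + [H C]
  take M:  [M B H E D object] + [H E object] + [C D object] + [H C]
  take B:  [B H E D object] + [H E object] + [C D object] + [H C]
  take H:  [H E D object] + [H E object] + [C D object] + [H C]
  take E:  [E D object] + [E object] + [C D object] + [C]
  take C:  [D object] + [object] + [C D object] + [C]
  take D:  [D object] + [object] + [D object]
  take object:  [object] + [object] + [object]
MRO: A I G M B H E C D object
super() in I.validate on a A instance goes to the class after I in A's MRO: G.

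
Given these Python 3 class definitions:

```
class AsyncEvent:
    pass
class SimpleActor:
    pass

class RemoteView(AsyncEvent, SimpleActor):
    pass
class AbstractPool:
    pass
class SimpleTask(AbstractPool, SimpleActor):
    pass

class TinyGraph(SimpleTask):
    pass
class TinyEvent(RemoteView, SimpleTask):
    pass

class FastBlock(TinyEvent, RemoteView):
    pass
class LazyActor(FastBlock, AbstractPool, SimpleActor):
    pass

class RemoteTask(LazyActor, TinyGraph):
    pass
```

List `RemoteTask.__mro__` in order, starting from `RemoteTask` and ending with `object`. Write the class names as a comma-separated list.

L[RemoteTask] = RemoteTask + merge(L[LazyActor], L[TinyGraph], [LazyActor TinyGraph])
  take LazyActor:  [LazyActor FastBlock TinyEvent RemoteView AsyncEvent SimpleTask AbstractPool SimpleActor object] + [TinyGraph SimpleTask AbstractPool SimpleActor object] + [LazyActor TinyGraph]
  take FastBlock:  [FastBlock TinyEvent RemoteView AsyncEvent SimpleTask AbstractPool SimpleActor object] + [TinyGraph SimpleTask AbstractPool SimpleActor object] + [TinyGraph]
  take TinyEvent:  [TinyEvent RemoteView AsyncEvent SimpleTask AbstractPool SimpleActor object] + [TinyGraph SimpleTask AbstractPool SimpleActor object] + [TinyGraph]
  take RemoteView:  [RemoteView AsyncEvent SimpleTask AbstractPool SimpleActor object] + [TinyGraph SimpleTask AbstractPool SimpleActor object] + [TinyGraph]
  take AsyncEvent:  [AsyncEvent SimpleTask AbstractPool SimpleActor object] + [TinyGraph SimpleTask AbstractPool SimpleActor object] + [TinyGraph]
  take TinyGraph:  [SimpleTask AbstractPool SimpleActor object] + [TinyGraph SimpleTask AbstractPool SimpleActor object] + [TinyGraph]
  take SimpleTask:  [SimpleTask AbstractPool SimpleActor object] + [SimpleTask AbstractPool SimpleActor object]
  take AbstractPool:  [AbstractPool SimpleActor object] + [AbstractPool SimpleActor object]
  take SimpleActor:  [SimpleActor object] + [SimpleActor object]
  take object:  [object] + [object]

RemoteTask, LazyActor, FastBlock, TinyEvent, RemoteView, AsyncEvent, TinyGraph, SimpleTask, AbstractPool, SimpleActor, object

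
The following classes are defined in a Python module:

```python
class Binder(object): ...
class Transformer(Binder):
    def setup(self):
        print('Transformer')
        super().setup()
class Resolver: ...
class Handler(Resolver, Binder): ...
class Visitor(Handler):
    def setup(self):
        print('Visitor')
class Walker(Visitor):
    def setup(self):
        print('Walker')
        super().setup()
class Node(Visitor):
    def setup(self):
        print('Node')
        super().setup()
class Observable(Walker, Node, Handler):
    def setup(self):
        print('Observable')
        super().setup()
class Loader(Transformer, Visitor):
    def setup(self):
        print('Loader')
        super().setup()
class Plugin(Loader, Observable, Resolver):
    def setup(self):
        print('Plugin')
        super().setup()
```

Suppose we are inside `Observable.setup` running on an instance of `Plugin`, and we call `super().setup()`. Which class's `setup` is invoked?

Walker

L[Plugin] = Plugin + merge(L[Loader], L[Observable], L[Resolver], [Loader Observable Resolver])
  take Loader:  [Loader Transformer Visitor Handler Resolver Binder object] + [Observable Walker Node Visitor Handler Resolver Binder object] + [Resolver object] + [Loader Observable Resolver]
  take Transformer:  [Transformer Visitor Handler Resolver Binder object] + [Observable Walker Node Visitor Handler Resolver Binder object] + [Resolver object] + [Observable Resolver]
  take Observable:  [Visitor Handler Resolver Binder object] + [Observable Walker Node Visitor Handler Resolver Binder object] + [Resolver object] + [Observable Resolver]
  take Walker:  [Visitor Handler Resolver Binder object] + [Walker Node Visitor Handler Resolver Binder object] + [Resolver object] + [Resolver]
  take Node:  [Visitor Handler Resolver Binder object] + [Node Visitor Handler Resolver Binder object] + [Resolver object] + [Resolver]
  take Visitor:  [Visitor Handler Resolver Binder object] + [Visitor Handler Resolver Binder object] + [Resolver object] + [Resolver]
  take Handler:  [Handler Resolver Binder object] + [Handler Resolver Binder object] + [Resolver object] + [Resolver]
  take Resolver:  [Resolver Binder object] + [Resolver Binder object] + [Resolver object] + [Resolver]
  take Binder:  [Binder object] + [Binder object] + [object]
  take object:  [object] + [object] + [object]
MRO: Plugin Loader Transformer Observable Walker Node Visitor Handler Resolver Binder object
super() in Observable.setup on a Plugin instance goes to the class after Observable in Plugin's MRO: Walker.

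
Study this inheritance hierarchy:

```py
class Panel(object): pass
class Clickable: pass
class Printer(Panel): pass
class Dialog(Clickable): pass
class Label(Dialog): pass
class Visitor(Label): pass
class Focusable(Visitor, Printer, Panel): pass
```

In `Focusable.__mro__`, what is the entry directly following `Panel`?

L[Focusable] = Focusable + merge(L[Visitor], L[Printer], L[Panel], [Visitor Printer Panel])
  take Visitor:  [Visitor Label Dialog Clickable object] + [Printer Panel object] + [Panel object] + [Visitor Printer Panel]
  take Label:  [Label Dialog Clickable object] + [Printer Panel object] + [Panel object] + [Printer Panel]
  take Dialog:  [Dialog Clickable object] + [Printer Panel object] + [Panel object] + [Printer Panel]
  take Clickable:  [Clickable object] + [Printer Panel object] + [Panel object] + [Printer Panel]
  take Printer:  [object] + [Printer Panel object] + [Panel object] + [Printer Panel]
  take Panel:  [object] + [Panel object] + [Panel object] + [Panel]
  take object:  [object] + [object] + [object]
MRO: Focusable Visitor Label Dialog Clickable Printer Panel object
Panel is at position 6; next is object.

object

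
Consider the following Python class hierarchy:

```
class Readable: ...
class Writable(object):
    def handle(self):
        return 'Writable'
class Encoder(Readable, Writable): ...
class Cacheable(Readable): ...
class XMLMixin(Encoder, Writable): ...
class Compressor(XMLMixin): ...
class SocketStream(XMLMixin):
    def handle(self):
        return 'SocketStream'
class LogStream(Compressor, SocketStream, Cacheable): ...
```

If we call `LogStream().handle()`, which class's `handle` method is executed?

L[LogStream] = LogStream + merge(L[Compressor], L[SocketStream], L[Cacheable], [Compressor SocketStream Cacheable])
  take Compressor:  [Compressor XMLMixin Encoder Readable Writable object] + [SocketStream XMLMixin Encoder Readable Writable object] + [Cacheable Readable object] + [Compressor SocketStream Cacheable]
  take SocketStream:  [XMLMixin Encoder Readable Writable object] + [SocketStream XMLMixin Encoder Readable Writable object] + [Cacheable Readable object] + [SocketStream Cacheable]
  take XMLMixin:  [XMLMixin Encoder Readable Writable object] + [XMLMixin Encoder Readable Writable object] + [Cacheable Readable object] + [Cacheable]
  take Encoder:  [Encoder Readable Writable object] + [Encoder Readable Writable object] + [Cacheable Readable object] + [Cacheable]
  take Cacheable:  [Readable Writable object] + [Readable Writable object] + [Cacheable Readable object] + [Cacheable]
  take Readable:  [Readable Writable object] + [Readable Writable object] + [Readable object]
  take Writable:  [Writable object] + [Writable object] + [object]
  take object:  [object] + [object] + [object]
MRO: LogStream Compressor SocketStream XMLMixin Encoder Cacheable Readable Writable object
handle is defined in: SocketStream, Writable. First along the MRO is SocketStream.

SocketStream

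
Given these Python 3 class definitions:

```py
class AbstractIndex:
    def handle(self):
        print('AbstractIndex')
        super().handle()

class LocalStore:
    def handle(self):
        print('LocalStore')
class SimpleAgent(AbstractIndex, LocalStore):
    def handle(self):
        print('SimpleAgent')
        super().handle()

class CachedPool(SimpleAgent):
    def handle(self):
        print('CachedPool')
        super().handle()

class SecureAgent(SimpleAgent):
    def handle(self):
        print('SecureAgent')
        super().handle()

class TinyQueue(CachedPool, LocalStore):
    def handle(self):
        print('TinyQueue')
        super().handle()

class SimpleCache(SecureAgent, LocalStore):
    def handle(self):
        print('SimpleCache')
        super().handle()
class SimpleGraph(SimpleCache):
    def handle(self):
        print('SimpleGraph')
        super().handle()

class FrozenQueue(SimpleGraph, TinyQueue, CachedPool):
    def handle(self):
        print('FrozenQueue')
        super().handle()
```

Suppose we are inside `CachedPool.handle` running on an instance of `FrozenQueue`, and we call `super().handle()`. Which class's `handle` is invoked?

SimpleAgent

L[FrozenQueue] = FrozenQueue + merge(L[SimpleGraph], L[TinyQueue], L[CachedPool], [SimpleGraph TinyQueue CachedPool])
  take SimpleGraph:  [SimpleGraph SimpleCache SecureAgent SimpleAgent AbstractIndex LocalStore object] + [TinyQueue CachedPool SimpleAgent AbstractIndex LocalStore object] + [CachedPool SimpleAgent AbstractIndex LocalStore object] + [SimpleGraph TinyQueue CachedPool]
  take SimpleCache:  [SimpleCache SecureAgent SimpleAgent AbstractIndex LocalStore object] + [TinyQueue CachedPool SimpleAgent AbstractIndex LocalStore object] + [CachedPool SimpleAgent AbstractIndex LocalStore object] + [TinyQueue CachedPool]
  take SecureAgent:  [SecureAgent SimpleAgent AbstractIndex LocalStore object] + [TinyQueue CachedPool SimpleAgent AbstractIndex LocalStore object] + [CachedPool SimpleAgent AbstractIndex LocalStore object] + [TinyQueue CachedPool]
  take TinyQueue:  [SimpleAgent AbstractIndex LocalStore object] + [TinyQueue CachedPool SimpleAgent AbstractIndex LocalStore object] + [CachedPool SimpleAgent AbstractIndex LocalStore object] + [TinyQueue CachedPool]
  take CachedPool:  [SimpleAgent AbstractIndex LocalStore object] + [CachedPool SimpleAgent AbstractIndex LocalStore object] + [CachedPool SimpleAgent AbstractIndex LocalStore object] + [CachedPool]
  take SimpleAgent:  [SimpleAgent AbstractIndex LocalStore object] + [SimpleAgent AbstractIndex LocalStore object] + [SimpleAgent AbstractIndex LocalStore object]
  take AbstractIndex:  [AbstractIndex LocalStore object] + [AbstractIndex LocalStore object] + [AbstractIndex LocalStore object]
  take LocalStore:  [LocalStore object] + [LocalStore object] + [LocalStore object]
  take object:  [object] + [object] + [object]
MRO: FrozenQueue SimpleGraph SimpleCache SecureAgent TinyQueue CachedPool SimpleAgent AbstractIndex LocalStore object
super() in CachedPool.handle on a FrozenQueue instance goes to the class after CachedPool in FrozenQueue's MRO: SimpleAgent.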